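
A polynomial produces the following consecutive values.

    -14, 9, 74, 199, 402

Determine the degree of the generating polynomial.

23, 65, 125, 203
42, 60, 78
18, 18
The third differences are constant, so the polynomial has degree 3.

3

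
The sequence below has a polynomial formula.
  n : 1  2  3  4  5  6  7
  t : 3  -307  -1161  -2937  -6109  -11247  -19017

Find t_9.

-45597

Δ: -310 , -854 , -1776 , -3172 , -5138 , -7770
Δ²: -544 , -922 , -1396 , -1966 , -2632
Δ³: -378 , -474 , -570 , -666
Δ⁴: -96 , -96 , -96
Constant fourth difference = -96, so extend:
-666 − 96 = -762;  -2632 − 762 = -3394;  -7770 − 3394 = -11164;  -19017 − 11164 = -30181
-762 − 96 = -858;  -3394 − 858 = -4252;  -11164 − 4252 = -15416;  -30181 − 15416 = -45597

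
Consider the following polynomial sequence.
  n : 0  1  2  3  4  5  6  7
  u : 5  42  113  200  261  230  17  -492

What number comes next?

D1: 37  71  87  61  -31  -213  -509
D2: 34  16  -26  -92  -182  -296
D3: -18  -42  -66  -90  -114
D4: -24  -24  -24  -24
Fourth differences constant at -24.
-114 − 24 = -138;  -296 − 138 = -434;  -509 − 434 = -943;  -492 − 943 = -1435

-1435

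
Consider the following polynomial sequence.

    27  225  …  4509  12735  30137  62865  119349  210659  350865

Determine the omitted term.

1229

Using the last 7 terms:
Δ: 8226, 17402, 32728, 56484, 91310, 140206
Δ²: 9176, 15326, 23756, 34826, 48896
Δ³: 6150, 8430, 11070, 14070
Δ⁴: 2280, 2640, 3000
Δ⁵: 360, 360
Constant fifth difference = 360.
Extend backward: 2280 − 360 = 1920;  6150 − 1920 = 4230;  9176 − 4230 = 4946;  8226 − 4946 = 3280;  4509 − 3280 = 1229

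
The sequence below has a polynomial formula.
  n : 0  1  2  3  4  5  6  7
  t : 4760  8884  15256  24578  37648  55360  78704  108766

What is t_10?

First differences: 4124 , 6372 , 9322 , 13070 , 17712 , 23344 , 30062
Second differences: 2248 , 2950 , 3748 , 4642 , 5632 , 6718
Third differences: 702 , 798 , 894 , 990 , 1086
Fourth differences: 96 , 96 , 96 , 96
Constant fourth difference = 96, so extend:
1086 + 96 = 1182;  6718 + 1182 = 7900;  30062 + 7900 = 37962;  108766 + 37962 = 146728
1182 + 96 = 1278;  7900 + 1278 = 9178;  37962 + 9178 = 47140;  146728 + 47140 = 193868
1278 + 96 = 1374;  9178 + 1374 = 10552;  47140 + 10552 = 57692;  193868 + 57692 = 251560

251560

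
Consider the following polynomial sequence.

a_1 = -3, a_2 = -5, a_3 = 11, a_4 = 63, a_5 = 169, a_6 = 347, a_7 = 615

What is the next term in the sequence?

991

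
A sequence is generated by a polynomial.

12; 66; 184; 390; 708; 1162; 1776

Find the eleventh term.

54  118  206  318  454  614
64  88  112  136  160
24  24  24  24
The third differences are constant (24).
160 + 24 = 184;  614 + 184 = 798;  1776 + 798 = 2574
184 + 24 = 208;  798 + 208 = 1006;  2574 + 1006 = 3580
208 + 24 = 232;  1006 + 232 = 1238;  3580 + 1238 = 4818
232 + 24 = 256;  1238 + 256 = 1494;  4818 + 1494 = 6312

6312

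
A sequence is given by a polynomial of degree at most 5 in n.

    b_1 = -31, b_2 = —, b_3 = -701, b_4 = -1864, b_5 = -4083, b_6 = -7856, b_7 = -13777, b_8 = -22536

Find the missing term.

Using the last 6 terms:
First differences: -1163, -2219, -3773, -5921, -8759
Second differences: -1056, -1554, -2148, -2838
Third differences: -498, -594, -690
Fourth differences: -96, -96
Constant fourth difference = -96.
Extend backward: -498 + 96 = -402;  -1056 + 402 = -654;  -1163 + 654 = -509;  -701 + 509 = -192

-192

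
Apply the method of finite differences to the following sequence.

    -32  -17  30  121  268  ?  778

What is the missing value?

483

Using the first 5 terms:
First differences: 15, 47, 91, 147
Second differences: 32, 44, 56
Third differences: 12, 12
Constant third difference = 12.
Extend forward: 56 + 12 = 68;  147 + 68 = 215;  268 + 215 = 483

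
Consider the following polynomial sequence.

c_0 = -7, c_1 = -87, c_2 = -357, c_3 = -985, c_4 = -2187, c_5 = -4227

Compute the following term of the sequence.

-7417

D1: -80 , -270 , -628 , -1202 , -2040
D2: -190 , -358 , -574 , -838
D3: -168 , -216 , -264
D4: -48 , -48
Constant fourth difference = -48, so extend:
-264 − 48 = -312;  -838 − 312 = -1150;  -2040 − 1150 = -3190;  -4227 − 3190 = -7417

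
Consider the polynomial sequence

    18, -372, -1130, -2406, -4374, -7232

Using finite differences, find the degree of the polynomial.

4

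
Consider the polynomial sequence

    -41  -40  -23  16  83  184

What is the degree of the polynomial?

1, 17, 39, 67, 101
16, 22, 28, 34
6, 6, 6
The third differences are constant, so the polynomial has degree 3.

3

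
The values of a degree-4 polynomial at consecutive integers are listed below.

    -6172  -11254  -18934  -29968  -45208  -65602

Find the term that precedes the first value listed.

D1: -5082  -7680  -11034  -15240  -20394
D2: -2598  -3354  -4206  -5154
D3: -756  -852  -948
D4: -96  -96
The fourth differences are constant at -96.
Work back: -756 + 96 = -660;  -2598 + 660 = -1938;  -5082 + 1938 = -3144;  -6172 + 3144 = -3028

-3028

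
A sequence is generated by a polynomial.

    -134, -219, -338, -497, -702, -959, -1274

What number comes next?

-1653

Δ: -85 , -119 , -159 , -205 , -257 , -315
Δ²: -34 , -40 , -46 , -52 , -58
Δ³: -6 , -6 , -6 , -6
Third differences constant at -6.
-58 − 6 = -64;  -315 − 64 = -379;  -1274 − 379 = -1653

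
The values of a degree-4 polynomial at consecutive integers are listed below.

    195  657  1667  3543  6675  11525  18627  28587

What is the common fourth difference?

72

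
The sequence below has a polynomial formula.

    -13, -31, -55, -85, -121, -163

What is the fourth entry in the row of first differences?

-36

Δ: -18, -24, -30, -36, -42
Δ²: -6, -6, -6, -6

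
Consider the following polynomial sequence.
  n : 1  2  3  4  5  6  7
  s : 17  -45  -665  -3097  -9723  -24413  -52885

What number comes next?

-62, -620, -2432, -6626, -14690, -28472
-558, -1812, -4194, -8064, -13782
-1254, -2382, -3870, -5718
-1128, -1488, -1848
-360, -360
The fifth differences are constant (-360).
-1848 − 360 = -2208;  -5718 − 2208 = -7926;  -13782 − 7926 = -21708;  -28472 − 21708 = -50180;  -52885 − 50180 = -103065

-103065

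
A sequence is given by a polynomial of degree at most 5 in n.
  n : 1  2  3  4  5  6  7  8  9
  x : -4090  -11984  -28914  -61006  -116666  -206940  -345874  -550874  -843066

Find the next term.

Δ: -7894 , -16930 , -32092 , -55660 , -90274 , -138934 , -205000 , -292192
Δ²: -9036 , -15162 , -23568 , -34614 , -48660 , -66066 , -87192
Δ³: -6126 , -8406 , -11046 , -14046 , -17406 , -21126
Δ⁴: -2280 , -2640 , -3000 , -3360 , -3720
Δ⁵: -360 , -360 , -360 , -360
Fifth differences constant at -360.
-3720 − 360 = -4080;  -21126 − 4080 = -25206;  -87192 − 25206 = -112398;  -292192 − 112398 = -404590;  -843066 − 404590 = -1247656

-1247656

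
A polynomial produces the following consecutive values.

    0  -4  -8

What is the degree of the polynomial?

1

-4, -4
The first differences are constant, so the polynomial has degree 1.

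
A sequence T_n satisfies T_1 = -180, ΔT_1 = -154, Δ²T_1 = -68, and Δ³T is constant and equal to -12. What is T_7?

-2364

Build the table forward from the leading diagonal:
Third differences: -12, -12, -12, -12, -12, -12, -12
Second differences: -68, -80, -92, -104, -116, -128, -140
First differences: -154, -222, -302, -394, -498, -614, -742
T: -180, -334, -556, -858, -1252, -1750, -2364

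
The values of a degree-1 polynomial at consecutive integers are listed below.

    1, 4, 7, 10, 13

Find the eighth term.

22

D1: 3  3  3  3
First differences constant at 3.
13 + 3 = 16
16 + 3 = 19
19 + 3 = 22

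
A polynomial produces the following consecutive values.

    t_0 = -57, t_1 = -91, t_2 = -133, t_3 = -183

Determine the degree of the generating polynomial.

First differences: -34, -42, -50
Second differences: -8, -8
The second differences are constant, so the polynomial has degree 2.

2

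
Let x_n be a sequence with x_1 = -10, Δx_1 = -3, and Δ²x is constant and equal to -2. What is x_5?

-34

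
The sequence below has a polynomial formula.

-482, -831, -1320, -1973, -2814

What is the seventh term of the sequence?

-349  -489  -653  -841
-140  -164  -188
-24  -24
The third differences are constant (-24).
-188 − 24 = -212;  -841 − 212 = -1053;  -2814 − 1053 = -3867
-212 − 24 = -236;  -1053 − 236 = -1289;  -3867 − 1289 = -5156

-5156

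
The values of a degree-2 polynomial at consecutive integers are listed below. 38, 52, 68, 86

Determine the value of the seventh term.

152

First differences: 14  16  18
Second differences: 2  2
The second differences are constant (2).
18 + 2 = 20;  86 + 20 = 106
20 + 2 = 22;  106 + 22 = 128
22 + 2 = 24;  128 + 24 = 152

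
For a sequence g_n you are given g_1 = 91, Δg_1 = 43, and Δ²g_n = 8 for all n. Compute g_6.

Build the table forward from the leading diagonal:
Δ²: 8  8  8  8  8  8
Δ: 43  51  59  67  75  83
g: 91  134  185  244  311  386

386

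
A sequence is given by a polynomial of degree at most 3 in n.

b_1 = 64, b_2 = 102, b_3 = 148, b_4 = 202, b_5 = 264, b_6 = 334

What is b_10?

38  46  54  62  70
8  8  8  8
Second differences constant at 8.
70 + 8 = 78;  334 + 78 = 412
78 + 8 = 86;  412 + 86 = 498
86 + 8 = 94;  498 + 94 = 592
94 + 8 = 102;  592 + 102 = 694

694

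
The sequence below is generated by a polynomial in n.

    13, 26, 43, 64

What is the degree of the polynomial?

2

13, 17, 21
4, 4
The second differences are constant, so the polynomial has degree 2.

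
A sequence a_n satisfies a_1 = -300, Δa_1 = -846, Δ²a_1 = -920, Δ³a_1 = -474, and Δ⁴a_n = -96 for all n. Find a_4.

-6072

Build the table forward from the leading diagonal:
Δ⁴: -96  -96  -96  -96
Δ³: -474  -570  -666  -762
Δ²: -920  -1394  -1964  -2630
Δ: -846  -1766  -3160  -5124
a: -300  -1146  -2912  -6072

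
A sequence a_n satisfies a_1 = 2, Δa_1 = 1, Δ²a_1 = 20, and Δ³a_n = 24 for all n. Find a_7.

788

Build the table forward from the leading diagonal:
D3: 24  24  24  24  24  24  24
D2: 20  44  68  92  116  140  164
D1: 1  21  65  133  225  341  481
a: 2  3  24  89  222  447  788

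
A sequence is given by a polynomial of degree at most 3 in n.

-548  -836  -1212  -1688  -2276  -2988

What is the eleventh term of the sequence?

-8828

-288, -376, -476, -588, -712
-88, -100, -112, -124
-12, -12, -12
Third differences constant at -12.
-124 − 12 = -136;  -712 − 136 = -848;  -2988 − 848 = -3836
-136 − 12 = -148;  -848 − 148 = -996;  -3836 − 996 = -4832
-148 − 12 = -160;  -996 − 160 = -1156;  -4832 − 1156 = -5988
-160 − 12 = -172;  -1156 − 172 = -1328;  -5988 − 1328 = -7316
-172 − 12 = -184;  -1328 − 184 = -1512;  -7316 − 1512 = -8828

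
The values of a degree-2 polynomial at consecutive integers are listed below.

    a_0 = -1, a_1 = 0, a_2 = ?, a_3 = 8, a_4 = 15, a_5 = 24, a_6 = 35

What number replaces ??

3

Using the last 4 terms:
Δ: 7, 9, 11
Δ²: 2, 2
Constant second difference = 2.
Extend backward: 7 − 2 = 5;  8 − 5 = 3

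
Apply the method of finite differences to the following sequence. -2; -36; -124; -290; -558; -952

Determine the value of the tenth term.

-4268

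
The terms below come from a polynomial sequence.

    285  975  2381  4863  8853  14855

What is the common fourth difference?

72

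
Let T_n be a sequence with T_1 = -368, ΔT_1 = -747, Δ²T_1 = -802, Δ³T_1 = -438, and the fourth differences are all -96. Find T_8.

-41129

Build the table forward from the leading diagonal:
Fourth differences: -96  -96  -96  -96  -96  -96  -96  -96
Third differences: -438  -534  -630  -726  -822  -918  -1014  -1110
Second differences: -802  -1240  -1774  -2404  -3130  -3952  -4870  -5884
First differences: -747  -1549  -2789  -4563  -6967  -10097  -14049  -18919
T: -368  -1115  -2664  -5453  -10016  -16983  -27080  -41129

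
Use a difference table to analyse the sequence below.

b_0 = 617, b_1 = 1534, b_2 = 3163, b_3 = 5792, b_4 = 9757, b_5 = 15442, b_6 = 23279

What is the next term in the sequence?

33748

First differences: 917, 1629, 2629, 3965, 5685, 7837
Second differences: 712, 1000, 1336, 1720, 2152
Third differences: 288, 336, 384, 432
Fourth differences: 48, 48, 48
Fourth differences constant at 48.
432 + 48 = 480;  2152 + 480 = 2632;  7837 + 2632 = 10469;  23279 + 10469 = 33748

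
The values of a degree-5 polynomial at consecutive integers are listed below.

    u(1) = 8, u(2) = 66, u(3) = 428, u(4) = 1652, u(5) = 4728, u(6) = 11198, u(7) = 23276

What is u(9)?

58, 362, 1224, 3076, 6470, 12078
304, 862, 1852, 3394, 5608
558, 990, 1542, 2214
432, 552, 672
120, 120
Constant fifth difference = 120, so extend:
672 + 120 = 792;  2214 + 792 = 3006;  5608 + 3006 = 8614;  12078 + 8614 = 20692;  23276 + 20692 = 43968
792 + 120 = 912;  3006 + 912 = 3918;  8614 + 3918 = 12532;  20692 + 12532 = 33224;  43968 + 33224 = 77192

77192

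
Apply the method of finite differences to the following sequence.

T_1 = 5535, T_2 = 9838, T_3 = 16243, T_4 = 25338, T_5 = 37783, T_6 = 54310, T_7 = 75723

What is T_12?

4303, 6405, 9095, 12445, 16527, 21413
2102, 2690, 3350, 4082, 4886
588, 660, 732, 804
72, 72, 72
The fourth differences are constant (72).
804 + 72 = 876;  4886 + 876 = 5762;  21413 + 5762 = 27175;  75723 + 27175 = 102898
876 + 72 = 948;  5762 + 948 = 6710;  27175 + 6710 = 33885;  102898 + 33885 = 136783
948 + 72 = 1020;  6710 + 1020 = 7730;  33885 + 7730 = 41615;  136783 + 41615 = 178398
1020 + 72 = 1092;  7730 + 1092 = 8822;  41615 + 8822 = 50437;  178398 + 50437 = 228835
1092 + 72 = 1164;  8822 + 1164 = 9986;  50437 + 9986 = 60423;  228835 + 60423 = 289258

289258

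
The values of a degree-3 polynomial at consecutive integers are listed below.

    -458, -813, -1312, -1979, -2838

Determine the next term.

-3913

-355 , -499 , -667 , -859
-144 , -168 , -192
-24 , -24
The third differences are constant (-24).
-192 − 24 = -216;  -859 − 216 = -1075;  -2838 − 1075 = -3913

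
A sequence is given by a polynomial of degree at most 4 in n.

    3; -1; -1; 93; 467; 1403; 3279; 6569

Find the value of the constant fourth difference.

D1: -4, 0, 94, 374, 936, 1876, 3290
D2: 4, 94, 280, 562, 940, 1414
D3: 90, 186, 282, 378, 474
D4: 96, 96, 96, 96

96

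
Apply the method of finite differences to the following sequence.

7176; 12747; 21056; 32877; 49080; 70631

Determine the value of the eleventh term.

299136

Δ: 5571 , 8309 , 11821 , 16203 , 21551
Δ²: 2738 , 3512 , 4382 , 5348
Δ³: 774 , 870 , 966
Δ⁴: 96 , 96
Constant fourth difference = 96, so extend:
966 + 96 = 1062;  5348 + 1062 = 6410;  21551 + 6410 = 27961;  70631 + 27961 = 98592
1062 + 96 = 1158;  6410 + 1158 = 7568;  27961 + 7568 = 35529;  98592 + 35529 = 134121
1158 + 96 = 1254;  7568 + 1254 = 8822;  35529 + 8822 = 44351;  134121 + 44351 = 178472
1254 + 96 = 1350;  8822 + 1350 = 10172;  44351 + 10172 = 54523;  178472 + 54523 = 232995
1350 + 96 = 1446;  10172 + 1446 = 11618;  54523 + 11618 = 66141;  232995 + 66141 = 299136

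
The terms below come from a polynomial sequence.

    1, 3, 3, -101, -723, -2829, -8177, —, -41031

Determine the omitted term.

-19557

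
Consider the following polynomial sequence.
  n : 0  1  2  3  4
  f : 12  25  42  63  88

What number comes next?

First differences: 13, 17, 21, 25
Second differences: 4, 4, 4
Second differences constant at 4.
25 + 4 = 29;  88 + 29 = 117

117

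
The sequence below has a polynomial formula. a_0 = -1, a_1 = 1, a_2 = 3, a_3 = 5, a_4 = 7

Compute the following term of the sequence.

First differences: 2, 2, 2, 2
The first differences are constant (2).
7 + 2 = 9

9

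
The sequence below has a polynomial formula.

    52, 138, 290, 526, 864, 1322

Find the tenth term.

Δ: 86 , 152 , 236 , 338 , 458
Δ²: 66 , 84 , 102 , 120
Δ³: 18 , 18 , 18
The third differences are constant (18).
120 + 18 = 138;  458 + 138 = 596;  1322 + 596 = 1918
138 + 18 = 156;  596 + 156 = 752;  1918 + 752 = 2670
156 + 18 = 174;  752 + 174 = 926;  2670 + 926 = 3596
174 + 18 = 192;  926 + 192 = 1118;  3596 + 1118 = 4714

4714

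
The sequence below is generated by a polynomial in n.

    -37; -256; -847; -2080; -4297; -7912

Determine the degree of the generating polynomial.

Δ: -219, -591, -1233, -2217, -3615
Δ²: -372, -642, -984, -1398
Δ³: -270, -342, -414
Δ⁴: -72, -72
The fourth differences are constant, so the polynomial has degree 4.

4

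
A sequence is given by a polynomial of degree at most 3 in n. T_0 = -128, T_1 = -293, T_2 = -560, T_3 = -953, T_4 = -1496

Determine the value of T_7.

-4265

-165, -267, -393, -543
-102, -126, -150
-24, -24
Constant third difference = -24, so extend:
-150 − 24 = -174;  -543 − 174 = -717;  -1496 − 717 = -2213
-174 − 24 = -198;  -717 − 198 = -915;  -2213 − 915 = -3128
-198 − 24 = -222;  -915 − 222 = -1137;  -3128 − 1137 = -4265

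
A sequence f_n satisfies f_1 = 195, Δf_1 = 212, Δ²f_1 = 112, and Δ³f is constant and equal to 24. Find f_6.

2615

Build the table forward from the leading diagonal:
Δ³: 24  24  24  24  24  24
Δ²: 112  136  160  184  208  232
Δ: 212  324  460  620  804  1012
f: 195  407  731  1191  1811  2615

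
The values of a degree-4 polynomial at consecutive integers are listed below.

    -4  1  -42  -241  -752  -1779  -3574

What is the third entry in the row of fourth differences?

-48

First differences: 5, -43, -199, -511, -1027, -1795
Second differences: -48, -156, -312, -516, -768
Third differences: -108, -156, -204, -252
Fourth differences: -48, -48, -48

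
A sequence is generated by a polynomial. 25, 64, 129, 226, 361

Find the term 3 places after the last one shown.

1054

39, 65, 97, 135
26, 32, 38
6, 6
Third differences constant at 6.
38 + 6 = 44;  135 + 44 = 179;  361 + 179 = 540
44 + 6 = 50;  179 + 50 = 229;  540 + 229 = 769
50 + 6 = 56;  229 + 56 = 285;  769 + 285 = 1054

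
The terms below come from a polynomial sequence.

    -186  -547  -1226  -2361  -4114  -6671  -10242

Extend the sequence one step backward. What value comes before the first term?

-29

First differences: -361, -679, -1135, -1753, -2557, -3571
Second differences: -318, -456, -618, -804, -1014
Third differences: -138, -162, -186, -210
Fourth differences: -24, -24, -24
The fourth differences are constant at -24.
Work back: -138 + 24 = -114;  -318 + 114 = -204;  -361 + 204 = -157;  -186 + 157 = -29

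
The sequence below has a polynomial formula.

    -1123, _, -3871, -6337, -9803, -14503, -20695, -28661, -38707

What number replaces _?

Using the last 7 terms:
First differences: -2466, -3466, -4700, -6192, -7966, -10046
Second differences: -1000, -1234, -1492, -1774, -2080
Third differences: -234, -258, -282, -306
Fourth differences: -24, -24, -24
Constant fourth difference = -24.
Extend backward: -234 + 24 = -210;  -1000 + 210 = -790;  -2466 + 790 = -1676;  -3871 + 1676 = -2195

-2195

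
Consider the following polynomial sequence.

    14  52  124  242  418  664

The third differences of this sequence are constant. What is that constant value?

12

Δ: 38, 72, 118, 176, 246
Δ²: 34, 46, 58, 70
Δ³: 12, 12, 12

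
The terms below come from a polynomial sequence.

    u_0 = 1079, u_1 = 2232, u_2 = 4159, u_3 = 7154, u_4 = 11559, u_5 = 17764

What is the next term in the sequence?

26207

D1: 1153  1927  2995  4405  6205
D2: 774  1068  1410  1800
D3: 294  342  390
D4: 48  48
Constant fourth difference = 48, so extend:
390 + 48 = 438;  1800 + 438 = 2238;  6205 + 2238 = 8443;  17764 + 8443 = 26207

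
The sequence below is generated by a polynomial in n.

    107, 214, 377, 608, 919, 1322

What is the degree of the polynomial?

107, 163, 231, 311, 403
56, 68, 80, 92
12, 12, 12
The third differences are constant, so the polynomial has degree 3.

3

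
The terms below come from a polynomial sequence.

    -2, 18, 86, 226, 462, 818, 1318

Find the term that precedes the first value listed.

2

Δ: 20  68  140  236  356  500
Δ²: 48  72  96  120  144
Δ³: 24  24  24  24
The third differences are constant at 24.
Work back: 48 − 24 = 24;  20 − 24 = -4;  -2 + 4 = 2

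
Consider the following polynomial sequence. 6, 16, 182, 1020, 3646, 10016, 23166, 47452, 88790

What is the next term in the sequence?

154896

10 , 166 , 838 , 2626 , 6370 , 13150 , 24286 , 41338
156 , 672 , 1788 , 3744 , 6780 , 11136 , 17052
516 , 1116 , 1956 , 3036 , 4356 , 5916
600 , 840 , 1080 , 1320 , 1560
240 , 240 , 240 , 240
Constant fifth difference = 240, so extend:
1560 + 240 = 1800;  5916 + 1800 = 7716;  17052 + 7716 = 24768;  41338 + 24768 = 66106;  88790 + 66106 = 154896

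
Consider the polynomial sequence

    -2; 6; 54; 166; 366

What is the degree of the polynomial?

3

First differences: 8, 48, 112, 200
Second differences: 40, 64, 88
Third differences: 24, 24
The third differences are constant, so the polynomial has degree 3.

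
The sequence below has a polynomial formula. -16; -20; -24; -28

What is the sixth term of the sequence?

First differences: -4, -4, -4
The first differences are constant (-4).
-28 − 4 = -32
-32 − 4 = -36

-36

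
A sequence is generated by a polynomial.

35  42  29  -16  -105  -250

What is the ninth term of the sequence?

-1141

First differences: 7  -13  -45  -89  -145
Second differences: -20  -32  -44  -56
Third differences: -12  -12  -12
Third differences constant at -12.
-56 − 12 = -68;  -145 − 68 = -213;  -250 − 213 = -463
-68 − 12 = -80;  -213 − 80 = -293;  -463 − 293 = -756
-80 − 12 = -92;  -293 − 92 = -385;  -756 − 385 = -1141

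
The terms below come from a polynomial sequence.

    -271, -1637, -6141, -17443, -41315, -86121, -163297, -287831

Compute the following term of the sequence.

D1: -1366, -4504, -11302, -23872, -44806, -77176, -124534
D2: -3138, -6798, -12570, -20934, -32370, -47358
D3: -3660, -5772, -8364, -11436, -14988
D4: -2112, -2592, -3072, -3552
D5: -480, -480, -480
Fifth differences constant at -480.
-3552 − 480 = -4032;  -14988 − 4032 = -19020;  -47358 − 19020 = -66378;  -124534 − 66378 = -190912;  -287831 − 190912 = -478743

-478743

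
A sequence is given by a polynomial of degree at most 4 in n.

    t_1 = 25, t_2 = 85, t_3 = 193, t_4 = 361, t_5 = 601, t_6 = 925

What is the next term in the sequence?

Δ: 60 , 108 , 168 , 240 , 324
Δ²: 48 , 60 , 72 , 84
Δ³: 12 , 12 , 12
The third differences are constant (12).
84 + 12 = 96;  324 + 96 = 420;  925 + 420 = 1345

1345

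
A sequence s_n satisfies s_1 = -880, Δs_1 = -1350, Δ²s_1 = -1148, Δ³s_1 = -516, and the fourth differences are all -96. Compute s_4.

Build the table forward from the leading diagonal:
Δ⁴: -96  -96  -96  -96
Δ³: -516  -612  -708  -804
Δ²: -1148  -1664  -2276  -2984
Δ: -1350  -2498  -4162  -6438
s: -880  -2230  -4728  -8890

-8890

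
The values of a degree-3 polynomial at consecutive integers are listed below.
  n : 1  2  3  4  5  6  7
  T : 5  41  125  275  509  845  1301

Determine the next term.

1895

36 , 84 , 150 , 234 , 336 , 456
48 , 66 , 84 , 102 , 120
18 , 18 , 18 , 18
Third differences constant at 18.
120 + 18 = 138;  456 + 138 = 594;  1301 + 594 = 1895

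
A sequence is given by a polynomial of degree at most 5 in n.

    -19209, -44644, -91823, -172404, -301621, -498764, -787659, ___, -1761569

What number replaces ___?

Using the first 7 terms:
D1: -25435  -47179  -80581  -129217  -197143  -288895
D2: -21744  -33402  -48636  -67926  -91752
D3: -11658  -15234  -19290  -23826
D4: -3576  -4056  -4536
D5: -480  -480
Constant fifth difference = -480.
Extend forward: -4536 − 480 = -5016;  -23826 − 5016 = -28842;  -91752 − 28842 = -120594;  -288895 − 120594 = -409489;  -787659 − 409489 = -1197148

-1197148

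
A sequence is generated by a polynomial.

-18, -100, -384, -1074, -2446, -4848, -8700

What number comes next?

Δ: -82, -284, -690, -1372, -2402, -3852
Δ²: -202, -406, -682, -1030, -1450
Δ³: -204, -276, -348, -420
Δ⁴: -72, -72, -72
Constant fourth difference = -72, so extend:
-420 − 72 = -492;  -1450 − 492 = -1942;  -3852 − 1942 = -5794;  -8700 − 5794 = -14494

-14494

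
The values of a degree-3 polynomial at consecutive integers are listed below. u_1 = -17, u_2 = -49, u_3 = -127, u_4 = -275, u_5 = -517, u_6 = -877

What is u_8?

D1: -32 , -78 , -148 , -242 , -360
D2: -46 , -70 , -94 , -118
D3: -24 , -24 , -24
Constant third difference = -24, so extend:
-118 − 24 = -142;  -360 − 142 = -502;  -877 − 502 = -1379
-142 − 24 = -166;  -502 − 166 = -668;  -1379 − 668 = -2047

-2047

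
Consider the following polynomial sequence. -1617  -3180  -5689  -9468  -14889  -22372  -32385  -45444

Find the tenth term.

-1563, -2509, -3779, -5421, -7483, -10013, -13059
-946, -1270, -1642, -2062, -2530, -3046
-324, -372, -420, -468, -516
-48, -48, -48, -48
Constant fourth difference = -48, so extend:
-516 − 48 = -564;  -3046 − 564 = -3610;  -13059 − 3610 = -16669;  -45444 − 16669 = -62113
-564 − 48 = -612;  -3610 − 612 = -4222;  -16669 − 4222 = -20891;  -62113 − 20891 = -83004

-83004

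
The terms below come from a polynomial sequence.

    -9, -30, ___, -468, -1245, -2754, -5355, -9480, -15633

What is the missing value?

Using the last 6 terms:
Δ: -777  -1509  -2601  -4125  -6153
Δ²: -732  -1092  -1524  -2028
Δ³: -360  -432  -504
Δ⁴: -72  -72
Constant fourth difference = -72.
Extend backward: -360 + 72 = -288;  -732 + 288 = -444;  -777 + 444 = -333;  -468 + 333 = -135

-135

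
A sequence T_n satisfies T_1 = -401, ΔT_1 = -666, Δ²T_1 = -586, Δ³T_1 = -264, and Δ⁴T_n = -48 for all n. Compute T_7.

-19187

Build the table forward from the leading diagonal:
D4: -48  -48  -48  -48  -48  -48  -48
D3: -264  -312  -360  -408  -456  -504  -552
D2: -586  -850  -1162  -1522  -1930  -2386  -2890
D1: -666  -1252  -2102  -3264  -4786  -6716  -9102
T: -401  -1067  -2319  -4421  -7685  -12471  -19187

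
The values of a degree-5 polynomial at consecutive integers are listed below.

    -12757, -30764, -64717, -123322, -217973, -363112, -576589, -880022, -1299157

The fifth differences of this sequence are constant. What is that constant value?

First differences: -18007, -33953, -58605, -94651, -145139, -213477, -303433, -419135
Second differences: -15946, -24652, -36046, -50488, -68338, -89956, -115702
Third differences: -8706, -11394, -14442, -17850, -21618, -25746
Fourth differences: -2688, -3048, -3408, -3768, -4128
Fifth differences: -360, -360, -360, -360

-360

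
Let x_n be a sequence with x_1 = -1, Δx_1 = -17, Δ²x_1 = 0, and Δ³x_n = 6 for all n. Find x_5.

-45

Build the table forward from the leading diagonal:
D3: 6, 6, 6, 6, 6
D2: 0, 6, 12, 18, 24
D1: -17, -17, -11, 1, 19
x: -1, -18, -35, -46, -45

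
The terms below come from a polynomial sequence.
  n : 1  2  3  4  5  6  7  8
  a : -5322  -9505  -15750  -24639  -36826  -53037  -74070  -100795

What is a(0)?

-2691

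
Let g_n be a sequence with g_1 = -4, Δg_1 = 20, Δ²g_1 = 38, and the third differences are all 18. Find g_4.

Build the table forward from the leading diagonal:
D3: 18, 18, 18, 18
D2: 38, 56, 74, 92
D1: 20, 58, 114, 188
g: -4, 16, 74, 188

188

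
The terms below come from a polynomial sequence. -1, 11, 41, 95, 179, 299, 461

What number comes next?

671

D1: 12  30  54  84  120  162
D2: 18  24  30  36  42
D3: 6  6  6  6
The third differences are constant (6).
42 + 6 = 48;  162 + 48 = 210;  461 + 210 = 671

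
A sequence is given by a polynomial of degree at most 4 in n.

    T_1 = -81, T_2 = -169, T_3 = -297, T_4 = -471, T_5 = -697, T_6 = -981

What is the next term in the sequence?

-1329

D1: -88  -128  -174  -226  -284
D2: -40  -46  -52  -58
D3: -6  -6  -6
Third differences constant at -6.
-58 − 6 = -64;  -284 − 64 = -348;  -981 − 348 = -1329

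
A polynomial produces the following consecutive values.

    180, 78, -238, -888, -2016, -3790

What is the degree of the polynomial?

Δ: -102, -316, -650, -1128, -1774
Δ²: -214, -334, -478, -646
Δ³: -120, -144, -168
Δ⁴: -24, -24
The fourth differences are constant, so the polynomial has degree 4.

4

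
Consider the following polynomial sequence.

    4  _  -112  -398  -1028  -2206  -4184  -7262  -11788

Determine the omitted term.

Using the last 7 terms:
D1: -286, -630, -1178, -1978, -3078, -4526
D2: -344, -548, -800, -1100, -1448
D3: -204, -252, -300, -348
D4: -48, -48, -48
Constant fourth difference = -48.
Extend backward: -204 + 48 = -156;  -344 + 156 = -188;  -286 + 188 = -98;  -112 + 98 = -14

-14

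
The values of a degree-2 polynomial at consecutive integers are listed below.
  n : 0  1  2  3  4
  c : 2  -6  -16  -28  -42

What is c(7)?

-8, -10, -12, -14
-2, -2, -2
Constant second difference = -2, so extend:
-14 − 2 = -16;  -42 − 16 = -58
-16 − 2 = -18;  -58 − 18 = -76
-18 − 2 = -20;  -76 − 20 = -96

-96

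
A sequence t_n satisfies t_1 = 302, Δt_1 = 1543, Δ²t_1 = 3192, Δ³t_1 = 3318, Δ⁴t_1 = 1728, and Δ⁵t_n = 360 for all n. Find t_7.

151880

Build the table forward from the leading diagonal:
D5: 360  360  360  360  360  360  360
D4: 1728  2088  2448  2808  3168  3528  3888
D3: 3318  5046  7134  9582  12390  15558  19086
D2: 3192  6510  11556  18690  28272  40662  56220
D1: 1543  4735  11245  22801  41491  69763  110425
t: 302  1845  6580  17825  40626  82117  151880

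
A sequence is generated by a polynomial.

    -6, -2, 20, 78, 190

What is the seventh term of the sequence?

648

4  22  58  112
18  36  54
18  18
The third differences are constant (18).
54 + 18 = 72;  112 + 72 = 184;  190 + 184 = 374
72 + 18 = 90;  184 + 90 = 274;  374 + 274 = 648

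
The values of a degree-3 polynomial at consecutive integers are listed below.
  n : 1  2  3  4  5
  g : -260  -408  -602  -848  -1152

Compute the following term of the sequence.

-1520

First differences: -148  -194  -246  -304
Second differences: -46  -52  -58
Third differences: -6  -6
Constant third difference = -6, so extend:
-58 − 6 = -64;  -304 − 64 = -368;  -1152 − 368 = -1520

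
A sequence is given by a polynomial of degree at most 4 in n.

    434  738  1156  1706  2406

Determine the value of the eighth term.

304, 418, 550, 700
114, 132, 150
18, 18
The third differences are constant (18).
150 + 18 = 168;  700 + 168 = 868;  2406 + 868 = 3274
168 + 18 = 186;  868 + 186 = 1054;  3274 + 1054 = 4328
186 + 18 = 204;  1054 + 204 = 1258;  4328 + 1258 = 5586

5586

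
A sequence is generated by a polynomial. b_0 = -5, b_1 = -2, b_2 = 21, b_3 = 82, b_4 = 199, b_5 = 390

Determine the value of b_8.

1587

D1: 3, 23, 61, 117, 191
D2: 20, 38, 56, 74
D3: 18, 18, 18
Constant third difference = 18, so extend:
74 + 18 = 92;  191 + 92 = 283;  390 + 283 = 673
92 + 18 = 110;  283 + 110 = 393;  673 + 393 = 1066
110 + 18 = 128;  393 + 128 = 521;  1066 + 521 = 1587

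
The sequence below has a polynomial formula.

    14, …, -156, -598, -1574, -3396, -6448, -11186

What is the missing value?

Using the last 6 terms:
-442, -976, -1822, -3052, -4738
-534, -846, -1230, -1686
-312, -384, -456
-72, -72
Constant fourth difference = -72.
Extend backward: -312 + 72 = -240;  -534 + 240 = -294;  -442 + 294 = -148;  -156 + 148 = -8

-8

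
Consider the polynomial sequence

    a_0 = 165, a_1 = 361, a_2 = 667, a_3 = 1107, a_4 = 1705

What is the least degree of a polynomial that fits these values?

3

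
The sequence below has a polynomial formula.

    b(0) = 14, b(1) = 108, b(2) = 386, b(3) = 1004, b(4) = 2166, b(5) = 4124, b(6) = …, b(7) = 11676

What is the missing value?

7178

Using the first 6 terms:
D1: 94, 278, 618, 1162, 1958
D2: 184, 340, 544, 796
D3: 156, 204, 252
D4: 48, 48
Constant fourth difference = 48.
Extend forward: 252 + 48 = 300;  796 + 300 = 1096;  1958 + 1096 = 3054;  4124 + 3054 = 7178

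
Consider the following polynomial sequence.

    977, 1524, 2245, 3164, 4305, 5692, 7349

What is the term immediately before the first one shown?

580

Δ: 547  721  919  1141  1387  1657
Δ²: 174  198  222  246  270
Δ³: 24  24  24  24
The third differences are constant at 24.
Work back: 174 − 24 = 150;  547 − 150 = 397;  977 − 397 = 580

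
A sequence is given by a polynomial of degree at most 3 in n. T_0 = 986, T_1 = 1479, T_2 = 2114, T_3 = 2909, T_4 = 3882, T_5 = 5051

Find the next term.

First differences: 493  635  795  973  1169
Second differences: 142  160  178  196
Third differences: 18  18  18
The third differences are constant (18).
196 + 18 = 214;  1169 + 214 = 1383;  5051 + 1383 = 6434

6434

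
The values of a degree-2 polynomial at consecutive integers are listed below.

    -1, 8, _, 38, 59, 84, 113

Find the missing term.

21

Using the last 4 terms:
Δ: 21  25  29
Δ²: 4  4
Constant second difference = 4.
Extend backward: 21 − 4 = 17;  38 − 17 = 21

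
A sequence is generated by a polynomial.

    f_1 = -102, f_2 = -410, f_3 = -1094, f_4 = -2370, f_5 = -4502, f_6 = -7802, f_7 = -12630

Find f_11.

-56102

First differences: -308, -684, -1276, -2132, -3300, -4828
Second differences: -376, -592, -856, -1168, -1528
Third differences: -216, -264, -312, -360
Fourth differences: -48, -48, -48
Fourth differences constant at -48.
-360 − 48 = -408;  -1528 − 408 = -1936;  -4828 − 1936 = -6764;  -12630 − 6764 = -19394
-408 − 48 = -456;  -1936 − 456 = -2392;  -6764 − 2392 = -9156;  -19394 − 9156 = -28550
-456 − 48 = -504;  -2392 − 504 = -2896;  -9156 − 2896 = -12052;  -28550 − 12052 = -40602
-504 − 48 = -552;  -2896 − 552 = -3448;  -12052 − 3448 = -15500;  -40602 − 15500 = -56102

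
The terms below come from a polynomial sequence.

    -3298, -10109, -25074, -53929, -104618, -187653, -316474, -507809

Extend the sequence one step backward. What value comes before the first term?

First differences: -6811, -14965, -28855, -50689, -83035, -128821, -191335
Second differences: -8154, -13890, -21834, -32346, -45786, -62514
Third differences: -5736, -7944, -10512, -13440, -16728
Fourth differences: -2208, -2568, -2928, -3288
Fifth differences: -360, -360, -360
The fifth differences are constant at -360.
Work back: -2208 + 360 = -1848;  -5736 + 1848 = -3888;  -8154 + 3888 = -4266;  -6811 + 4266 = -2545;  -3298 + 2545 = -753

-753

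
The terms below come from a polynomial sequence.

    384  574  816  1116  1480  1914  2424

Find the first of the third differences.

6

Δ: 190, 242, 300, 364, 434, 510
Δ²: 52, 58, 64, 70, 76
Δ³: 6, 6, 6, 6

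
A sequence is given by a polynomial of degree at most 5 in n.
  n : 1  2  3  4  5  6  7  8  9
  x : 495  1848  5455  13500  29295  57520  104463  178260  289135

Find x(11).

674895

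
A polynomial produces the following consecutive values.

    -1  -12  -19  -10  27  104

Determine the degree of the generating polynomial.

3

-11, -7, 9, 37, 77
4, 16, 28, 40
12, 12, 12
The third differences are constant, so the polynomial has degree 3.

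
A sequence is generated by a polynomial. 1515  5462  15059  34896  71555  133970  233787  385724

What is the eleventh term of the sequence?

1355075

First differences: 3947, 9597, 19837, 36659, 62415, 99817, 151937
Second differences: 5650, 10240, 16822, 25756, 37402, 52120
Third differences: 4590, 6582, 8934, 11646, 14718
Fourth differences: 1992, 2352, 2712, 3072
Fifth differences: 360, 360, 360
Fifth differences constant at 360.
3072 + 360 = 3432;  14718 + 3432 = 18150;  52120 + 18150 = 70270;  151937 + 70270 = 222207;  385724 + 222207 = 607931
3432 + 360 = 3792;  18150 + 3792 = 21942;  70270 + 21942 = 92212;  222207 + 92212 = 314419;  607931 + 314419 = 922350
3792 + 360 = 4152;  21942 + 4152 = 26094;  92212 + 26094 = 118306;  314419 + 118306 = 432725;  922350 + 432725 = 1355075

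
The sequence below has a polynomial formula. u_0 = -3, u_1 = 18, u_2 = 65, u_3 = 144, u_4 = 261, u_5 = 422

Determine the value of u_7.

21  47  79  117  161
26  32  38  44
6  6  6
Constant third difference = 6, so extend:
44 + 6 = 50;  161 + 50 = 211;  422 + 211 = 633
50 + 6 = 56;  211 + 56 = 267;  633 + 267 = 900

900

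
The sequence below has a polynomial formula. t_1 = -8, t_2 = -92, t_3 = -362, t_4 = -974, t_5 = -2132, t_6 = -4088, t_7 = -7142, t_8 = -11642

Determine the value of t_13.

-71372

First differences: -84, -270, -612, -1158, -1956, -3054, -4500
Second differences: -186, -342, -546, -798, -1098, -1446
Third differences: -156, -204, -252, -300, -348
Fourth differences: -48, -48, -48, -48
Fourth differences constant at -48.
-348 − 48 = -396;  -1446 − 396 = -1842;  -4500 − 1842 = -6342;  -11642 − 6342 = -17984
-396 − 48 = -444;  -1842 − 444 = -2286;  -6342 − 2286 = -8628;  -17984 − 8628 = -26612
-444 − 48 = -492;  -2286 − 492 = -2778;  -8628 − 2778 = -11406;  -26612 − 11406 = -38018
-492 − 48 = -540;  -2778 − 540 = -3318;  -11406 − 3318 = -14724;  -38018 − 14724 = -52742
-540 − 48 = -588;  -3318 − 588 = -3906;  -14724 − 3906 = -18630;  -52742 − 18630 = -71372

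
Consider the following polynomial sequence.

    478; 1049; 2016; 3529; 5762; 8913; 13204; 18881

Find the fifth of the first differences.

3151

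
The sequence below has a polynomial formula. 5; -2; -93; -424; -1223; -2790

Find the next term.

Δ: -7 , -91 , -331 , -799 , -1567
Δ²: -84 , -240 , -468 , -768
Δ³: -156 , -228 , -300
Δ⁴: -72 , -72
The fourth differences are constant (-72).
-300 − 72 = -372;  -768 − 372 = -1140;  -1567 − 1140 = -2707;  -2790 − 2707 = -5497

-5497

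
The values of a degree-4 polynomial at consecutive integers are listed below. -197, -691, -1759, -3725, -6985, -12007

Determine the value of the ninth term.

-43405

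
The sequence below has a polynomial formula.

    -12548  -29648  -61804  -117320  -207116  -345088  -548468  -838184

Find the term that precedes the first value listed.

-4456

First differences: -17100  -32156  -55516  -89796  -137972  -203380  -289716
Second differences: -15056  -23360  -34280  -48176  -65408  -86336
Third differences: -8304  -10920  -13896  -17232  -20928
Fourth differences: -2616  -2976  -3336  -3696
Fifth differences: -360  -360  -360
The fifth differences are constant at -360.
Work back: -2616 + 360 = -2256;  -8304 + 2256 = -6048;  -15056 + 6048 = -9008;  -17100 + 9008 = -8092;  -12548 + 8092 = -4456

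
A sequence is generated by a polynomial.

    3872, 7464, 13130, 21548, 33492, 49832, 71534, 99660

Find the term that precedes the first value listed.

1772

Δ: 3592  5666  8418  11944  16340  21702  28126
Δ²: 2074  2752  3526  4396  5362  6424
Δ³: 678  774  870  966  1062
Δ⁴: 96  96  96  96
The fourth differences are constant at 96.
Work back: 678 − 96 = 582;  2074 − 582 = 1492;  3592 − 1492 = 2100;  3872 − 2100 = 1772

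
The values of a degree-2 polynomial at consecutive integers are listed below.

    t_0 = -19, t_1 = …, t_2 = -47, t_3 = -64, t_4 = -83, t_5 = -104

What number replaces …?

-32

Using the last 4 terms:
-17, -19, -21
-2, -2
Constant second difference = -2.
Extend backward: -17 + 2 = -15;  -47 + 15 = -32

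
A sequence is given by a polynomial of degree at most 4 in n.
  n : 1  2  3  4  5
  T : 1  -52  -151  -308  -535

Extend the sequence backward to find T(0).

Δ: -53, -99, -157, -227
Δ²: -46, -58, -70
Δ³: -12, -12
The third differences are constant at -12.
Work back: -46 + 12 = -34;  -53 + 34 = -19;  1 + 19 = 20

20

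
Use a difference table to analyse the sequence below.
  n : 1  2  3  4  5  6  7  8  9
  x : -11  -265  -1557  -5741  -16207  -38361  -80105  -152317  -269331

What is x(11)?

-715261

D1: -254 , -1292 , -4184 , -10466 , -22154 , -41744 , -72212 , -117014
D2: -1038 , -2892 , -6282 , -11688 , -19590 , -30468 , -44802
D3: -1854 , -3390 , -5406 , -7902 , -10878 , -14334
D4: -1536 , -2016 , -2496 , -2976 , -3456
D5: -480 , -480 , -480 , -480
The fifth differences are constant (-480).
-3456 − 480 = -3936;  -14334 − 3936 = -18270;  -44802 − 18270 = -63072;  -117014 − 63072 = -180086;  -269331 − 180086 = -449417
-3936 − 480 = -4416;  -18270 − 4416 = -22686;  -63072 − 22686 = -85758;  -180086 − 85758 = -265844;  -449417 − 265844 = -715261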